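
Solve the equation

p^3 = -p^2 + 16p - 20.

p = -5 or p = 2

Rearrange: p^3 + p^2 - 16p + 20 = 0.
Possible rational roots are divisors of 20. Testing p = -5 gives 0, so (p + 5) is a factor.
Divide: p^3 + p^2 - 16p + 20 = (p + 5)(p^2 - 4p + 4).
The quadratic has the repeated root p = 2.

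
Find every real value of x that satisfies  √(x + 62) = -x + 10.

x = 2

Square both sides: x + 62 = (-x + 10)².
Expand and rearrange: x² - 21x + 38 = 0.
Solving gives x = 19 or x = 2.
Check each candidate in the original equation:
  x = 19: √(81) = 9, while -x + 10 = -9 — extraneous.
  x = 2: √(64) = 8, while -x + 10 = 8 — valid.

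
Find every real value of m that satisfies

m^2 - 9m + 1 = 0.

Discriminant: (-9)^2 - 4*1*1 = 77.
Quadratic formula: m = (9 +/- sqrt(77)) / 2.
So m = sqrt(77)/2 + 9/2 ~= 8.8875 or m = 9/2 - sqrt(77)/2 ~= 0.1125.

m = 0.1125 or m = 8.8875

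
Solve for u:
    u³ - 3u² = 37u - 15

u = -5 or u = 0.3944 or u = 7.6056

Rearrange: u³ - 3u² - 37u + 15 = 0.
Possible rational roots are divisors of 15. Testing u = -5 gives 0, so (u + 5) is a factor.
Divide: u³ - 3u² - 37u + 15 = (u + 5)(u² - 8u + 3).
Apply the quadratic formula to u² - 8u + 3 = 0: u = (8 ± √52)/2, i.e. u ≈ 7.6056 or u ≈ 0.3944.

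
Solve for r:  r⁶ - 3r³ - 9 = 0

Let u = r³. The equation becomes u² - 3u - 9 = 0.
By the quadratic formula, u = 3/2 + 3·√(5)/2 or u = 3/2 - 3·√(5)/2.
r³ = 3/2 + 3·√(5)/2 gives r = ∛(3/2 + 3·√(5)/2) ≈ 1.6932.
r³ = 3/2 - 3·√(5)/2 gives r = -∛(-3/2 + 3·√(5)/2) ≈ -1.2285.

r = -1.2285 or r = 1.6932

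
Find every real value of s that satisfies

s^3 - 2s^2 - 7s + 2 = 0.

s = -2 or s = 0.2679 or s = 3.7321

Possible rational roots are divisors of 2. Testing s = -2 gives 0, so (s + 2) is a factor.
Divide: s^3 - 2s^2 - 7s + 2 = (s + 2)(s^2 - 4s + 1).
Apply the quadratic formula to s^2 - 4s + 1 = 0: s = (4 +/- sqrt(12))/2, i.e. s ~= 3.7321 or s ~= 0.2679.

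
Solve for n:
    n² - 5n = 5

n = -0.8541 or n = 5.8541

Rearrange to standard form: n² - 5n - 5 = 0.
Discriminant: (-5)² − 4·1·(-5) = 45.
Quadratic formula: n = (5 ± √45) / 2.
So n = 5/2 + 3·√(5)/2 ≈ 5.8541 or n = 5/2 - 3·√(5)/2 ≈ -0.8541.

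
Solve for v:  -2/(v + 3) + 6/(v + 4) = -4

Multiply both sides by (v + 3)(v + 4):
-2(v + 4) + 6(v + 3) = -4(v + 3)(v + 4).
Expand and collect terms: -4v² - 32v - 58 = 0.
By the quadratic formula, v = (32 ± √96) / -8, so v ≈ -5.2247 or v ≈ -2.7753.
Neither value makes a denominator zero (v ≠ -3, v ≠ -4), so both are valid.

v = -5.2247 or v = -2.7753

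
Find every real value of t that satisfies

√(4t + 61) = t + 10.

t = -3

Square both sides: 4t + 61 = (t + 10)².
Expand and rearrange: t² + 16t + 39 = 0.
Solving gives t = -3 or t = -13.
Check each candidate in the original equation:
  t = -3: √(49) = 7, while t + 10 = 7 — valid.
  t = -13: √(9) = 3, while t + 10 = -3 — extraneous.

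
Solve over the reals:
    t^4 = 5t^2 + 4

t = -2.3878 or t = 2.3878

Let u = t^2. The equation becomes u^2 - 5u - 4 = 0.
By the quadratic formula, u = 5/2 + sqrt(41)/2 or u = 5/2 - sqrt(41)/2.
t^2 = 5/2 + sqrt(41)/2 gives t = +/-sqrt(5/2 + sqrt(41)/2) ~= +/-2.3878.
t^2 = 5/2 - sqrt(41)/2 < 0 has no real solution.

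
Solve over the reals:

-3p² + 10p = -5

Rearrange to standard form: -3p² + 10p + 5 = 0.
Discriminant: (10)² − 4·(-3)·5 = 160.
Quadratic formula: p = (-10 ± √160) / (-6).
So p = 5/3 - 2·√(10)/3 ≈ -0.4415 or p = 5/3 + 2·√(10)/3 ≈ 3.7749.

p = -0.4415 or p = 3.7749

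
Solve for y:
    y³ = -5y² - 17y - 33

y = -3

Rearrange: y³ + 5y² + 17y + 33 = 0.
Possible rational roots are divisors of 33. Testing y = -3 gives 0, so (y + 3) is a factor.
Divide: y³ + 5y² + 17y + 33 = (y + 3)(y² + 2y + 11).
The quadratic y² + 2y + 11 has discriminant -40 < 0, so no further real roots.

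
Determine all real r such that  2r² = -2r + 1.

Rearrange to standard form: 2r² + 2r - 1 = 0.
Discriminant: (2)² − 4·2·(-1) = 12.
Quadratic formula: r = (-2 ± √12) / 4.
So r = -1/2 + √(3)/2 ≈ 0.366 or r = -√(3)/2 - 1/2 ≈ -1.366.

r = -1.366 or r = 0.366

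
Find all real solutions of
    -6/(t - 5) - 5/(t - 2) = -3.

t = 2.8613 or t = 7.8054

Multiply both sides by (t - 5)(t - 2):
-6(t - 2) - 5(t - 5) = -3(t - 5)(t - 2).
Expand and collect terms: -3t² + 32t - 67 = 0.
By the quadratic formula, t = (-32 ± √220) / -6, so t ≈ 2.8613 or t ≈ 7.8054.
Neither value makes a denominator zero (t ≠ 5, t ≠ 2), so both are valid.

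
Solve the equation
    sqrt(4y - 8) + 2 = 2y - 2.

y = 2 or y = 3

Isolate the radical: sqrt(4y - 8) = 2y - 4.
Square both sides: 4y - 8 = (2y - 4)^2.
Expand and rearrange: 4y^2 - 20y + 24 = 0.
Solving gives y = 3 or y = 2.
Check each candidate in the original equation:
  y = 3: sqrt(4) = 2, while 2y - 4 = 2 — valid.
  y = 2: sqrt(0) = 0, while 2y - 4 = 0 — valid.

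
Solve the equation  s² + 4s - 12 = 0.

Factor: (s - 2)(s + 6) = 0.
So s = 2 or s = -6.

s = -6 or s = 2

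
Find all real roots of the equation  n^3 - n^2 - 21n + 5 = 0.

n = -4.2361 or n = 0.2361 or n = 5

Possible rational roots are divisors of 5. Testing n = 5 gives 0, so (n - 5) is a factor.
Divide: n^3 - n^2 - 21n + 5 = (n - 5)(n^2 + 4n - 1).
Apply the quadratic formula to n^2 + 4n - 1 = 0: n = (-4 +/- sqrt(20))/2, i.e. n ~= 0.2361 or n ~= -4.2361.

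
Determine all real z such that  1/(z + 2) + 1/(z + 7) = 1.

Multiply both sides by (z + 2)(z + 7):
(z + 7) + (z + 2) = (z + 2)(z + 7).
Expand and collect terms: z^2 + 7z + 5 = 0.
By the quadratic formula, z = (-7 +/- sqrt(29)) / 2, so z ~= -0.8074 or z ~= -6.1926.
Neither value makes a denominator zero (z != -2, z != -7), so both are valid.

z = -6.1926 or z = -0.8074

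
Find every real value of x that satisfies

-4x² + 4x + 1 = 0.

x = -0.2071 or x = 1.2071

Discriminant: (4)² − 4·(-4)·1 = 32.
Quadratic formula: x = (-4 ± √32) / (-8).
So x = 1/2 - √(2)/2 ≈ -0.2071 or x = 1/2 + √(2)/2 ≈ 1.2071.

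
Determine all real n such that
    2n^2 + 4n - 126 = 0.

n = -9 or n = 7

Factor: 2(n - 7)(n + 9) = 0.
So n = 7 or n = -9.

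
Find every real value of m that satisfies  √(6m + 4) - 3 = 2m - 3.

m = 2

Isolate the radical: √(6m + 4) = 2m.
Square both sides: 6m + 4 = (2m)².
Expand and rearrange: 4m² - 6m - 4 = 0.
Solving gives m = 2 or m = -0.5.
Check each candidate in the original equation:
  m = 2: √(16) = 4, while 2m = 4 — valid.
  m = -0.5: √(1) = 1, while 2m = -1 — extraneous.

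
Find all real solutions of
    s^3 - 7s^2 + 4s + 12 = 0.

s = -1 or s = 2 or s = 6

Possible rational roots are divisors of 12. Testing s = 2 gives 0, so (s - 2) is a factor.
Divide: s^3 - 7s^2 + 4s + 12 = (s - 2)(s^2 - 5s - 6).
Factor the quadratic: s = 6 or s = -1.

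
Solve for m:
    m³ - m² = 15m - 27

m = -4.1623 or m = 2.1623 or m = 3

Rearrange: m³ - m² - 15m + 27 = 0.
Possible rational roots are divisors of 27. Testing m = 3 gives 0, so (m - 3) is a factor.
Divide: m³ - m² - 15m + 27 = (m - 3)(m² + 2m - 9).
Apply the quadratic formula to m² + 2m - 9 = 0: m = (-2 ± √40)/2, i.e. m ≈ 2.1623 or m ≈ -4.1623.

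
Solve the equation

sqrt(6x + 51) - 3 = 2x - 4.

Isolate the radical: sqrt(6x + 51) = 2x - 1.
Square both sides: 6x + 51 = (2x - 1)^2.
Expand and rearrange: 4x^2 - 10x - 50 = 0.
Solving gives x = 5 or x = -2.5.
Check each candidate in the original equation:
  x = 5: sqrt(81) = 9, while 2x - 1 = 9 — valid.
  x = -2.5: sqrt(36) = 6, while 2x - 1 = -6 — extraneous.

x = 5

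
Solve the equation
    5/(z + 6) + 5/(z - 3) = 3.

z = -4.6321 or z = 4.9654

Multiply both sides by (z + 6)(z - 3):
5(z - 3) + 5(z + 6) = 3(z + 6)(z - 3).
Expand and collect terms: 3z^2 - z - 69 = 0.
By the quadratic formula, z = (1 +/- sqrt(829)) / 6, so z ~= 4.9654 or z ~= -4.6321.
Neither value makes a denominator zero (z != -6, z != 3), so both are valid.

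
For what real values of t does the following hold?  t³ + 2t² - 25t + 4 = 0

Possible rational roots are divisors of 4. Testing t = 4 gives 0, so (t - 4) is a factor.
Divide: t³ + 2t² - 25t + 4 = (t - 4)(t² + 6t - 1).
Apply the quadratic formula to t² + 6t - 1 = 0: t = (-6 ± √40)/2, i.e. t ≈ 0.1623 or t ≈ -6.1623.

t = -6.1623 or t = 0.1623 or t = 4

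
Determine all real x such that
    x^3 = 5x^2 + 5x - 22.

x = -2.1401 or x = 2 or x = 5.1401

Rearrange: x^3 - 5x^2 - 5x + 22 = 0.
Possible rational roots are divisors of 22. Testing x = 2 gives 0, so (x - 2) is a factor.
Divide: x^3 - 5x^2 - 5x + 22 = (x - 2)(x^2 - 3x - 11).
Apply the quadratic formula to x^2 - 3x - 11 = 0: x = (3 +/- sqrt(53))/2, i.e. x ~= 5.1401 or x ~= -2.1401.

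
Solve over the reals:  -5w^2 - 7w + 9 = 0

Discriminant: (-7)^2 - 4*(-5)*9 = 229.
Quadratic formula: w = (7 +/- sqrt(229)) / (-10).
So w = -sqrt(229)/10 - 7/10 ~= -2.2133 or w = -7/10 + sqrt(229)/10 ~= 0.8133.

w = -2.2133 or w = 0.8133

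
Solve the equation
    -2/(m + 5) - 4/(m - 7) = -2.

m = -4.1521 or m = 9.1521

Multiply both sides by (m + 5)(m - 7):
-2(m - 7) - 4(m + 5) = -2(m + 5)(m - 7).
Expand and collect terms: -2m² + 10m + 76 = 0.
By the quadratic formula, m = (-10 ± √708) / -4, so m ≈ -4.1521 or m ≈ 9.1521.
Neither value makes a denominator zero (m ≠ -5, m ≠ 7), so both are valid.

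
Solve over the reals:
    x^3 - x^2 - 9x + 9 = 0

Possible rational roots are divisors of 9. Testing x = 1 gives 0, so (x - 1) is a factor.
Divide: x^3 - x^2 - 9x + 9 = (x - 1)(x^2 - 9).
Factor the quadratic: x = 3 or x = -3.

x = -3 or x = 1 or x = 3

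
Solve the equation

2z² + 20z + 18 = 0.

z = -9 or z = -1

Factor: 2(z + 9)(z + 1) = 0.
So z = -9 or z = -1.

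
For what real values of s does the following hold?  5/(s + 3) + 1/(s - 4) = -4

s = -4.2889 or s = 3.7889

Multiply both sides by (s + 3)(s - 4):
5(s - 4) + (s + 3) = -4(s + 3)(s - 4).
Expand and collect terms: -4s² - 2s + 65 = 0.
By the quadratic formula, s = (2 ± √1044) / -8, so s ≈ -4.2889 or s ≈ 3.7889.
Neither value makes a denominator zero (s ≠ -3, s ≠ 4), so both are valid.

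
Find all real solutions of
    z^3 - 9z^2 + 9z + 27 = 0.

Possible rational roots are divisors of 27. Testing z = 3 gives 0, so (z - 3) is a factor.
Divide: z^3 - 9z^2 + 9z + 27 = (z - 3)(z^2 - 6z - 9).
Apply the quadratic formula to z^2 - 6z - 9 = 0: z = (6 +/- sqrt(72))/2, i.e. z ~= 7.2426 or z ~= -1.2426.

z = -1.2426 or z = 3 or z = 7.2426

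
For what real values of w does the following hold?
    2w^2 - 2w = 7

w = -1.4365 or w = 2.4365

Rearrange to standard form: 2w^2 - 2w - 7 = 0.
Discriminant: (-2)^2 - 4*2*(-7) = 60.
Quadratic formula: w = (2 +/- sqrt(60)) / 4.
So w = 1/2 + sqrt(15)/2 ~= 2.4365 or w = 1/2 - sqrt(15)/2 ~= -1.4365.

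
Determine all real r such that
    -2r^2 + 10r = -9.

r = -0.7787 or r = 5.7787

Rearrange to standard form: -2r^2 + 10r + 9 = 0.
Discriminant: (10)^2 - 4*(-2)*9 = 172.
Quadratic formula: r = (-10 +/- sqrt(172)) / (-4).
So r = 5/2 - sqrt(43)/2 ~= -0.7787 or r = 5/2 + sqrt(43)/2 ~= 5.7787.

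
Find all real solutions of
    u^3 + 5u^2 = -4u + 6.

Rearrange: u^3 + 5u^2 + 4u - 6 = 0.
Possible rational roots are divisors of -6. Testing u = -3 gives 0, so (u + 3) is a factor.
Divide: u^3 + 5u^2 + 4u - 6 = (u + 3)(u^2 + 2u - 2).
Apply the quadratic formula to u^2 + 2u - 2 = 0: u = (-2 +/- sqrt(12))/2, i.e. u ~= 0.7321 or u ~= -2.7321.

u = -3 or u = -2.7321 or u = 0.7321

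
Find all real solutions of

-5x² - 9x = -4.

Rearrange to standard form: -5x² - 9x + 4 = 0.
Discriminant: (-9)² − 4·(-5)·4 = 161.
Quadratic formula: x = (9 ± √161) / (-10).
So x = -√(161)/10 - 9/10 ≈ -2.1689 or x = -9/10 + √(161)/10 ≈ 0.3689.

x = -2.1689 or x = 0.3689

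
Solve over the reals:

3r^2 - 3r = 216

r = -8 or r = 9

Bring every term to one side: 3r^2 - 3r - 216 = 0.
Factor: 3(r + 8)(r - 9) = 0.
So r = -8 or r = 9.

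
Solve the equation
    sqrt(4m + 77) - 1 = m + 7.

Isolate the radical: sqrt(4m + 77) = m + 8.
Square both sides: 4m + 77 = (m + 8)^2.
Expand and rearrange: m^2 + 12m - 13 = 0.
Solving gives m = 1 or m = -13.
Check each candidate in the original equation:
  m = 1: sqrt(81) = 9, while m + 8 = 9 — valid.
  m = -13: sqrt(25) = 5, while m + 8 = -5 — extraneous.

m = 1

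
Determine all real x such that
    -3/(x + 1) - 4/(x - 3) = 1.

x = -6.2749 or x = 1.2749

Multiply both sides by (x + 1)(x - 3):
-3(x - 3) - 4(x + 1) = (x + 1)(x - 3).
Expand and collect terms: x² + 5x - 8 = 0.
By the quadratic formula, x = (-5 ± √57) / 2, so x ≈ 1.2749 or x ≈ -6.2749.
Neither value makes a denominator zero (x ≠ -1, x ≠ 3), so both are valid.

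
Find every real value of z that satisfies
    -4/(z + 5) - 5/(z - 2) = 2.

z = -7.6949 or z = 0.1949

Multiply both sides by (z + 5)(z - 2):
-4(z - 2) - 5(z + 5) = 2(z + 5)(z - 2).
Expand and collect terms: 2z² + 15z - 3 = 0.
By the quadratic formula, z = (-15 ± √249) / 4, so z ≈ 0.1949 or z ≈ -7.6949.
Neither value makes a denominator zero (z ≠ -5, z ≠ 2), so both are valid.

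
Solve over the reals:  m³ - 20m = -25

Rearrange: m³ - 20m + 25 = 0.
Possible rational roots are divisors of 25. Testing m = -5 gives 0, so (m + 5) is a factor.
Divide: m³ - 20m + 25 = (m + 5)(m² - 5m + 5).
Apply the quadratic formula to m² - 5m + 5 = 0: m = (5 ± √5)/2, i.e. m ≈ 3.618 or m ≈ 1.382.

m = -5 or m = 1.382 or m = 3.618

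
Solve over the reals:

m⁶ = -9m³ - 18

Let u = m³. The equation becomes u² + 9u + 18 = 0.
Factor: (u + 3)(u + 6) = 0, so u = -3 or u = -6.
m³ = -3 gives m = -∛(3) ≈ -1.4422.
m³ = -6 gives m = -∛(6) ≈ -1.8171.

m = -1.8171 or m = -1.4422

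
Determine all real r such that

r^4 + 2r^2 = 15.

Let u = r^2. The equation becomes u^2 + 2u - 15 = 0.
Factor: (u + 5)(u - 3) = 0, so u = -5 or u = 3.
r^2 = -5 < 0 has no real solution.
r^2 = 3 gives r = +/-sqrt(3) ~= +/-1.7321.

r = -1.7321 or r = 1.7321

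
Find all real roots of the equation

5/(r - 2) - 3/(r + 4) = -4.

Multiply both sides by (r - 2)(r + 4):
5(r + 4) - 3(r - 2) = -4(r - 2)(r + 4).
Expand and collect terms: -4r² - 10r + 6 = 0.
Factor or apply the quadratic formula: r = -3 or r = 0.5.
Neither value makes a denominator zero (r ≠ 2, r ≠ -4), so both are valid.

r = -3 or r = 0.5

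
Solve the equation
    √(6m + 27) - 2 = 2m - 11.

Isolate the radical: √(6m + 27) = 2m - 9.
Square both sides: 6m + 27 = (2m - 9)².
Expand and rearrange: 4m² - 42m + 54 = 0.
Solving gives m = 9 or m = 1.5.
Check each candidate in the original equation:
  m = 9: √(81) = 9, while 2m - 9 = 9 — valid.
  m = 1.5: √(36) = 6, while 2m - 9 = -6 — extraneous.

m = 9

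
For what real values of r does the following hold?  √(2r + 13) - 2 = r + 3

Isolate the radical: √(2r + 13) = r + 5.
Square both sides: 2r + 13 = (r + 5)².
Expand and rearrange: r² + 8r + 12 = 0.
Solving gives r = -2 or r = -6.
Check each candidate in the original equation:
  r = -2: √(9) = 3, while r + 5 = 3 — valid.
  r = -6: √(1) = 1, while r + 5 = -1 — extraneous.

r = -2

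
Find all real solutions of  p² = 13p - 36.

Bring every term to one side: p² - 13p + 36 = 0.
Factor: (p - 9)(p - 4) = 0.
So p = 9 or p = 4.

p = 4 or p = 9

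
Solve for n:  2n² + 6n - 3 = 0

n = -3.4365 or n = 0.4365

Discriminant: (6)² − 4·2·(-3) = 60.
Quadratic formula: n = (-6 ± √60) / 4.
So n = -3/2 + √(15)/2 ≈ 0.4365 or n = -√(15)/2 - 3/2 ≈ -3.4365.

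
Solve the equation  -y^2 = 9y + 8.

y = -8 or y = -1

Bring every term to one side: -y^2 - 9y - 8 = 0.
Factor: -1(y + 1)(y + 8) = 0.
So y = -1 or y = -8.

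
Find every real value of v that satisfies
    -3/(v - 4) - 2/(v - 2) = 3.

v = 1 or v = 3.3333

Multiply both sides by (v - 4)(v - 2):
-3(v - 2) - 2(v - 4) = 3(v - 4)(v - 2).
Expand and collect terms: 3v² - 13v + 10 = 0.
Factor or apply the quadratic formula: v = 3.3333 or v = 1.
Neither value makes a denominator zero (v ≠ 4, v ≠ 2), so both are valid.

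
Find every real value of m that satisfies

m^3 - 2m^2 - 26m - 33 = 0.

Possible rational roots are divisors of -33. Testing m = -3 gives 0, so (m + 3) is a factor.
Divide: m^3 - 2m^2 - 26m - 33 = (m + 3)(m^2 - 5m - 11).
Apply the quadratic formula to m^2 - 5m - 11 = 0: m = (5 +/- sqrt(69))/2, i.e. m ~= 6.6533 or m ~= -1.6533.

m = -3 or m = -1.6533 or m = 6.6533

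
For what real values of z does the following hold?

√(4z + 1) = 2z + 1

z = 0

Square both sides: 4z + 1 = (2z + 1)².
Expand and rearrange: 4z² = 0.
This gives the repeated root z = 0.
Check in the original equation:
  z = 0: √(1) = 1, while 2z + 1 = 1 — valid.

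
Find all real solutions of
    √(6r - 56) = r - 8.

Square both sides: 6r - 56 = (r - 8)².
Expand and rearrange: r² - 22r + 120 = 0.
Solving gives r = 12 or r = 10.
Check each candidate in the original equation:
  r = 12: √(16) = 4, while r - 8 = 4 — valid.
  r = 10: √(4) = 2, while r - 8 = 2 — valid.

r = 10 or r = 12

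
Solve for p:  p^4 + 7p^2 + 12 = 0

Let u = p^2. The equation becomes u^2 + 7u + 12 = 0.
Factor: (u + 4)(u + 3) = 0, so u = -4 or u = -3.
p^2 = -4 < 0 has no real solution.
p^2 = -3 < 0 has no real solution.

No real solutions.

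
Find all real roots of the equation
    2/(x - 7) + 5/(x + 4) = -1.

Multiply both sides by (x - 7)(x + 4):
2(x + 4) + 5(x - 7) = -(x - 7)(x + 4).
Expand and collect terms: -x² - 4x + 55 = 0.
By the quadratic formula, x = (4 ± √236) / -2, so x ≈ -9.6811 or x ≈ 5.6811.
Neither value makes a denominator zero (x ≠ 7, x ≠ -4), so both are valid.

x = -9.6811 or x = 5.6811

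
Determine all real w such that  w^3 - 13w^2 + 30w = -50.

Rearrange: w^3 - 13w^2 + 30w + 50 = 0.
Possible rational roots are divisors of 50. Testing w = 5 gives 0, so (w - 5) is a factor.
Divide: w^3 - 13w^2 + 30w + 50 = (w - 5)(w^2 - 8w - 10).
Apply the quadratic formula to w^2 - 8w - 10 = 0: w = (8 +/- sqrt(104))/2, i.e. w ~= 9.099 or w ~= -1.099.

w = -1.099 or w = 5 or w = 9.099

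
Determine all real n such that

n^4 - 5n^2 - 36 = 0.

Let u = n^2. The equation becomes u^2 - 5u - 36 = 0.
Factor: (u - 9)(u + 4) = 0, so u = 9 or u = -4.
n^2 = 9 gives n = +/-3.
n^2 = -4 < 0 has no real solution.

n = -3 or n = 3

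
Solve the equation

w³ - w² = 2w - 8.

Rearrange: w³ - w² - 2w + 8 = 0.
Possible rational roots are divisors of 8. Testing w = -2 gives 0, so (w + 2) is a factor.
Divide: w³ - w² - 2w + 8 = (w + 2)(w² - 3w + 4).
The quadratic w² - 3w + 4 has discriminant -7 < 0, so no further real roots.

w = -2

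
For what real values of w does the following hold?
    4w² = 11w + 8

Rearrange to standard form: 4w² - 11w - 8 = 0.
Discriminant: (-11)² − 4·4·(-8) = 249.
Quadratic formula: w = (11 ± √249) / 8.
So w = 11/8 + √(249)/8 ≈ 3.3475 or w = 11/8 - √(249)/8 ≈ -0.5975.

w = -0.5975 or w = 3.3475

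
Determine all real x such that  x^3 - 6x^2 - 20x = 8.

Rearrange: x^3 - 6x^2 - 20x - 8 = 0.
Possible rational roots are divisors of -8. Testing x = -2 gives 0, so (x + 2) is a factor.
Divide: x^3 - 6x^2 - 20x - 8 = (x + 2)(x^2 - 8x - 4).
Apply the quadratic formula to x^2 - 8x - 4 = 0: x = (8 +/- sqrt(80))/2, i.e. x ~= 8.4721 or x ~= -0.4721.

x = -2 or x = -0.4721 or x = 8.4721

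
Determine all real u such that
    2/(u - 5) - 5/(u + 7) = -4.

u = -5.6887 or u = 4.4387

Multiply both sides by (u - 5)(u + 7):
2(u + 7) - 5(u - 5) = -4(u - 5)(u + 7).
Expand and collect terms: -4u² - 5u + 101 = 0.
By the quadratic formula, u = (5 ± √1641) / -8, so u ≈ -5.6887 or u ≈ 4.4387.
Neither value makes a denominator zero (u ≠ 5, u ≠ -7), so both are valid.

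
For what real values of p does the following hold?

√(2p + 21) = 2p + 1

p = 2

Square both sides: 2p + 21 = (2p + 1)².
Expand and rearrange: 4p² + 2p - 20 = 0.
Solving gives p = 2 or p = -2.5.
Check each candidate in the original equation:
  p = 2: √(25) = 5, while 2p + 1 = 5 — valid.
  p = -2.5: √(16) = 4, while 2p + 1 = -4 — extraneous.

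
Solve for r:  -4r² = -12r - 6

Rearrange to standard form: -4r² + 12r + 6 = 0.
Discriminant: (12)² − 4·(-4)·6 = 240.
Quadratic formula: r = (-12 ± √240) / (-8).
So r = 3/2 - √(15)/2 ≈ -0.4365 or r = 3/2 + √(15)/2 ≈ 3.4365.

r = -0.4365 or r = 3.4365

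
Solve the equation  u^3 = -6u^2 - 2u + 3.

Rearrange: u^3 + 6u^2 + 2u - 3 = 0.
Possible rational roots are divisors of -3. Testing u = -1 gives 0, so (u + 1) is a factor.
Divide: u^3 + 6u^2 + 2u - 3 = (u + 1)(u^2 + 5u - 3).
Apply the quadratic formula to u^2 + 5u - 3 = 0: u = (-5 +/- sqrt(37))/2, i.e. u ~= 0.5414 or u ~= -5.5414.

u = -5.5414 or u = -1 or u = 0.5414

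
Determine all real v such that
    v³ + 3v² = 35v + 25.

v = -7.3166 or v = -0.6834 or v = 5

Rearrange: v³ + 3v² - 35v - 25 = 0.
Possible rational roots are divisors of -25. Testing v = 5 gives 0, so (v - 5) is a factor.
Divide: v³ + 3v² - 35v - 25 = (v - 5)(v² + 8v + 5).
Apply the quadratic formula to v² + 8v + 5 = 0: v = (-8 ± √44)/2, i.e. v ≈ -0.6834 or v ≈ -7.3166.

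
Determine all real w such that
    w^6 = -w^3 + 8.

Let u = w^3. The equation becomes u^2 + u - 8 = 0.
By the quadratic formula, u = -1/2 + sqrt(33)/2 or u = -sqrt(33)/2 - 1/2.
w^3 = -1/2 + sqrt(33)/2 gives w = (-1/2 + sqrt(33)/2)^(1/3) ~= 1.3337.
w^3 = -sqrt(33)/2 - 1/2 gives w = -(1/2 + sqrt(33)/2)^(1/3) ~= -1.4996.

w = -1.4996 or w = 1.3337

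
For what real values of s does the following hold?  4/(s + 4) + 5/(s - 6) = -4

s = -5.1266 or s = 4.8766

Multiply both sides by (s + 4)(s - 6):
4(s - 6) + 5(s + 4) = -4(s + 4)(s - 6).
Expand and collect terms: -4s^2 - s + 100 = 0.
By the quadratic formula, s = (1 +/- sqrt(1601)) / -8, so s ~= -5.1266 or s ~= 4.8766.
Neither value makes a denominator zero (s != -4, s != 6), so both are valid.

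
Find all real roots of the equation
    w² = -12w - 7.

w = -11.3852 or w = -0.6148

Rearrange to standard form: w² + 12w + 7 = 0.
Discriminant: (12)² − 4·1·7 = 116.
Quadratic formula: w = (-12 ± √116) / 2.
So w = -6 + √(29) ≈ -0.6148 or w = -6 - √(29) ≈ -11.3852.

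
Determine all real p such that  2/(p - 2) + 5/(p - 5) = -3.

p = 0.8804 or p = 3.7863

Multiply both sides by (p - 2)(p - 5):
2(p - 5) + 5(p - 2) = -3(p - 2)(p - 5).
Expand and collect terms: -3p² + 14p - 10 = 0.
By the quadratic formula, p = (-14 ± √76) / -6, so p ≈ 0.8804 or p ≈ 3.7863.
Neither value makes a denominator zero (p ≠ 2, p ≠ 5), so both are valid.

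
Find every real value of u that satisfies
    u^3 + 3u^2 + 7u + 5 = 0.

Possible rational roots are divisors of 5. Testing u = -1 gives 0, so (u + 1) is a factor.
Divide: u^3 + 3u^2 + 7u + 5 = (u + 1)(u^2 + 2u + 5).
The quadratic u^2 + 2u + 5 has discriminant -16 < 0, so no further real roots.

u = -1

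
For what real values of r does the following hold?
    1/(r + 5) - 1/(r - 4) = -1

Multiply both sides by (r + 5)(r - 4):
(r - 4) - (r + 5) = -(r + 5)(r - 4).
Expand and collect terms: -r² - r + 29 = 0.
By the quadratic formula, r = (1 ± √117) / -2, so r ≈ -5.9083 or r ≈ 4.9083.
Neither value makes a denominator zero (r ≠ -5, r ≠ 4), so both are valid.

r = -5.9083 or r = 4.9083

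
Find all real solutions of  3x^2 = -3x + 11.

Rearrange to standard form: 3x^2 + 3x - 11 = 0.
Discriminant: (3)^2 - 4*3*(-11) = 141.
Quadratic formula: x = (-3 +/- sqrt(141)) / 6.
So x = -1/2 + sqrt(141)/6 ~= 1.4791 or x = -sqrt(141)/6 - 1/2 ~= -2.4791.

x = -2.4791 or x = 1.4791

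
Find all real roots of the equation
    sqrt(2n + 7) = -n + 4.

Square both sides: 2n + 7 = (-n + 4)^2.
Expand and rearrange: n^2 - 10n + 9 = 0.
Solving gives n = 9 or n = 1.
Check each candidate in the original equation:
  n = 9: sqrt(25) = 5, while -n + 4 = -5 — extraneous.
  n = 1: sqrt(9) = 3, while -n + 4 = 3 — valid.

n = 1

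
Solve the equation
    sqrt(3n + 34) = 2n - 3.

n = 5

Square both sides: 3n + 34 = (2n - 3)^2.
Expand and rearrange: 4n^2 - 15n - 25 = 0.
Solving gives n = 5 or n = -1.25.
Check each candidate in the original equation:
  n = 5: sqrt(49) = 7, while 2n - 3 = 7 — valid.
  n = -1.25: sqrt(30.25) = 5.5, while 2n - 3 = -5.5 — extraneous.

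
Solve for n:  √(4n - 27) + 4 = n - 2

n = 7 or n = 9

Isolate the radical: √(4n - 27) = n - 6.
Square both sides: 4n - 27 = (n - 6)².
Expand and rearrange: n² - 16n + 63 = 0.
Solving gives n = 9 or n = 7.
Check each candidate in the original equation:
  n = 9: √(9) = 3, while n - 6 = 3 — valid.
  n = 7: √(1) = 1, while n - 6 = 1 — valid.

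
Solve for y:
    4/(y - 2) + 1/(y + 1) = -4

y = -1.3561 or y = 1.1061

Multiply both sides by (y - 2)(y + 1):
4(y + 1) + (y - 2) = -4(y - 2)(y + 1).
Expand and collect terms: -4y^2 - y + 6 = 0.
By the quadratic formula, y = (1 +/- sqrt(97)) / -8, so y ~= -1.3561 or y ~= 1.1061.
Neither value makes a denominator zero (y != 2, y != -1), so both are valid.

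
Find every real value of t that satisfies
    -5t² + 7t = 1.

t = 0.1615 or t = 1.2385

Rearrange to standard form: -5t² + 7t - 1 = 0.
Discriminant: (7)² − 4·(-5)·(-1) = 29.
Quadratic formula: t = (-7 ± √29) / (-10).
So t = 7/10 - √(29)/10 ≈ 0.1615 or t = √(29)/10 + 7/10 ≈ 1.2385.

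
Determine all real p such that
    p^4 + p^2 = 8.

Let u = p^2. The equation becomes u^2 + u - 8 = 0.
By the quadratic formula, u = -1/2 + sqrt(33)/2 or u = -sqrt(33)/2 - 1/2.
p^2 = -1/2 + sqrt(33)/2 gives p = +/-sqrt(-1/2 + sqrt(33)/2) ~= +/-1.5402.
p^2 = -sqrt(33)/2 - 1/2 < 0 has no real solution.

p = -1.5402 or p = 1.5402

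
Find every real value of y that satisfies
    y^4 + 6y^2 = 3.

Let u = y^2. The equation becomes u^2 + 6u - 3 = 0.
By the quadratic formula, u = -3 + 2*sqrt(3) or u = -2*sqrt(3) - 3.
y^2 = -3 + 2*sqrt(3) gives y = +/-sqrt(-3 + 2*sqrt(3)) ~= +/-0.6813.
y^2 = -2*sqrt(3) - 3 < 0 has no real solution.

y = -0.6813 or y = 0.6813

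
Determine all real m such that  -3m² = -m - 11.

m = -1.7554 or m = 2.0888

Rearrange to standard form: -3m² + m + 11 = 0.
Discriminant: (1)² − 4·(-3)·11 = 133.
Quadratic formula: m = (-1 ± √133) / (-6).
So m = 1/6 - √(133)/6 ≈ -1.7554 or m = 1/6 + √(133)/6 ≈ 2.0888.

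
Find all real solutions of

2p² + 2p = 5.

Rearrange to standard form: 2p² + 2p - 5 = 0.
Discriminant: (2)² − 4·2·(-5) = 44.
Quadratic formula: p = (-2 ± √44) / 4.
So p = -1/2 + √(11)/2 ≈ 1.1583 or p = -√(11)/2 - 1/2 ≈ -2.1583.

p = -2.1583 or p = 1.1583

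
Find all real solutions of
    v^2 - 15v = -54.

v = 6 or v = 9

Bring every term to one side: v^2 - 15v + 54 = 0.
Factor: (v - 6)(v - 9) = 0.
So v = 6 or v = 9.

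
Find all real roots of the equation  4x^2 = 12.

Rearrange to standard form: 4x^2 - 12 = 0.
Discriminant: (0)^2 - 4*4*(-12) = 192.
Quadratic formula: x = (0 +/- sqrt(192)) / 8.
So x = sqrt(3) ~= 1.7321 or x = -sqrt(3) ~= -1.7321.

x = -1.7321 or x = 1.7321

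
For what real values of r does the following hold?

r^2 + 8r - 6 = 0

Discriminant: (8)^2 - 4*1*(-6) = 88.
Quadratic formula: r = (-8 +/- sqrt(88)) / 2.
So r = -4 + sqrt(22) ~= 0.6904 or r = -sqrt(22) - 4 ~= -8.6904.

r = -8.6904 or r = 0.6904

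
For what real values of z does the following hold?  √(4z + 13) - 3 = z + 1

Isolate the radical: √(4z + 13) = z + 4.
Square both sides: 4z + 13 = (z + 4)².
Expand and rearrange: z² + 4z + 3 = 0.
Solving gives z = -1 or z = -3.
Check each candidate in the original equation:
  z = -1: √(9) = 3, while z + 4 = 3 — valid.
  z = -3: √(1) = 1, while z + 4 = 1 — valid.

z = -3 or z = -1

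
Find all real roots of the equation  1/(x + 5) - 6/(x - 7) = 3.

x = -4.5972 or x = 4.9305

Multiply both sides by (x + 5)(x - 7):
(x - 7) - 6(x + 5) = 3(x + 5)(x - 7).
Expand and collect terms: 3x^2 - x - 68 = 0.
By the quadratic formula, x = (1 +/- sqrt(817)) / 6, so x ~= 4.9305 or x ~= -4.5972.
Neither value makes a denominator zero (x != -5, x != 7), so both are valid.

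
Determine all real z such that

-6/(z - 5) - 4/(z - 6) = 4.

z = 2.8139 or z = 5.6861

Multiply both sides by (z - 5)(z - 6):
-6(z - 6) - 4(z - 5) = 4(z - 5)(z - 6).
Expand and collect terms: 4z² - 34z + 64 = 0.
By the quadratic formula, z = (34 ± √132) / 8, so z ≈ 5.6861 or z ≈ 2.8139.
Neither value makes a denominator zero (z ≠ 5, z ≠ 6), so both are valid.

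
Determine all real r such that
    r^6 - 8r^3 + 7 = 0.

r = 1 or r = 1.9129

Let u = r^3. The equation becomes u^2 - 8u + 7 = 0.
Factor: (u - 1)(u - 7) = 0, so u = 1 or u = 7.
r^3 = 1 gives r = 1.
r^3 = 7 gives r = (7)^(1/3) ~= 1.9129.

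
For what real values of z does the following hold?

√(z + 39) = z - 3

z = 10

Square both sides: z + 39 = (z - 3)².
Expand and rearrange: z² - 7z - 30 = 0.
Solving gives z = 10 or z = -3.
Check each candidate in the original equation:
  z = 10: √(49) = 7, while z - 3 = 7 — valid.
  z = -3: √(36) = 6, while z - 3 = -6 — extraneous.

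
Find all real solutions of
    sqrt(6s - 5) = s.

Square both sides: 6s - 5 = (s)^2.
Expand and rearrange: s^2 - 6s + 5 = 0.
Solving gives s = 5 or s = 1.
Check each candidate in the original equation:
  s = 5: sqrt(25) = 5, while s = 5 — valid.
  s = 1: sqrt(1) = 1, while s = 1 — valid.

s = 1 or s = 5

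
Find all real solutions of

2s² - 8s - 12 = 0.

s = -1.1623 or s = 5.1623

Discriminant: (-8)² − 4·2·(-12) = 160.
Quadratic formula: s = (8 ± √160) / 4.
So s = 2 + √(10) ≈ 5.1623 or s = 2 - √(10) ≈ -1.1623.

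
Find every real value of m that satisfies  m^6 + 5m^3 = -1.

m = -1.6858 or m = -0.5932

Let u = m^3. The equation becomes u^2 + 5u + 1 = 0.
By the quadratic formula, u = -5/2 + sqrt(21)/2 or u = -5/2 - sqrt(21)/2.
m^3 = -5/2 + sqrt(21)/2 gives m = -(5/2 - sqrt(21)/2)^(1/3) ~= -0.5932.
m^3 = -5/2 - sqrt(21)/2 gives m = -(sqrt(21)/2 + 5/2)^(1/3) ~= -1.6858.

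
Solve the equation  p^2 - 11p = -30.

p = 5 or p = 6

Bring every term to one side: p^2 - 11p + 30 = 0.
Factor: (p - 6)(p - 5) = 0.
So p = 6 or p = 5.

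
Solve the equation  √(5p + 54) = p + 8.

p = -1

Square both sides: 5p + 54 = (p + 8)².
Expand and rearrange: p² + 11p + 10 = 0.
Solving gives p = -1 or p = -10.
Check each candidate in the original equation:
  p = -1: √(49) = 7, while p + 8 = 7 — valid.
  p = -10: √(4) = 2, while p + 8 = -2 — extraneous.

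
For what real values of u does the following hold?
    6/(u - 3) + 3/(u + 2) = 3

u = -1.3166 or u = 5.3166

Multiply both sides by (u - 3)(u + 2):
6(u + 2) + 3(u - 3) = 3(u - 3)(u + 2).
Expand and collect terms: 3u² - 12u - 21 = 0.
By the quadratic formula, u = (12 ± √396) / 6, so u ≈ 5.3166 or u ≈ -1.3166.
Neither value makes a denominator zero (u ≠ 3, u ≠ -2), so both are valid.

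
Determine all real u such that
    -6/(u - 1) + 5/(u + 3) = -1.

u = -5.6235 or u = 4.6235

Multiply both sides by (u - 1)(u + 3):
-6(u + 3) + 5(u - 1) = -(u - 1)(u + 3).
Expand and collect terms: -u² - u + 26 = 0.
By the quadratic formula, u = (1 ± √105) / -2, so u ≈ -5.6235 or u ≈ 4.6235.
Neither value makes a denominator zero (u ≠ 1, u ≠ -3), so both are valid.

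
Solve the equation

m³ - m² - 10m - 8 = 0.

m = -2 or m = -1 or m = 4

Possible rational roots are divisors of -8. Testing m = 4 gives 0, so (m - 4) is a factor.
Divide: m³ - m² - 10m - 8 = (m - 4)(m² + 3m + 2).
Factor the quadratic: m = -1 or m = -2.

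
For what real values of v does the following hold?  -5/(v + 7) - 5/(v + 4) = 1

v = -15.7202 or v = -5.2798

Multiply both sides by (v + 7)(v + 4):
-5(v + 4) - 5(v + 7) = (v + 7)(v + 4).
Expand and collect terms: v² + 21v + 83 = 0.
By the quadratic formula, v = (-21 ± √109) / 2, so v ≈ -5.2798 or v ≈ -15.7202.
Neither value makes a denominator zero (v ≠ -7, v ≠ -4), so both are valid.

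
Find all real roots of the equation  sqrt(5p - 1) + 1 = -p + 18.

Isolate the radical: sqrt(5p - 1) = -p + 17.
Square both sides: 5p - 1 = (-p + 17)^2.
Expand and rearrange: p^2 - 39p + 290 = 0.
Solving gives p = 29 or p = 10.
Check each candidate in the original equation:
  p = 29: sqrt(144) = 12, while -p + 17 = -12 — extraneous.
  p = 10: sqrt(49) = 7, while -p + 17 = 7 — valid.

p = 10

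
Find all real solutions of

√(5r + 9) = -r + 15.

r = 8

Square both sides: 5r + 9 = (-r + 15)².
Expand and rearrange: r² - 35r + 216 = 0.
Solving gives r = 27 or r = 8.
Check each candidate in the original equation:
  r = 27: √(144) = 12, while -r + 15 = -12 — extraneous.
  r = 8: √(49) = 7, while -r + 15 = 7 — valid.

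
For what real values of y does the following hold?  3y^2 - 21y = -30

y = 2 or y = 5

Bring every term to one side: 3y^2 - 21y + 30 = 0.
Factor: 3(y - 5)(y - 2) = 0.
So y = 5 or y = 2.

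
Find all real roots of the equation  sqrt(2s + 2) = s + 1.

s = -1 or s = 1

Square both sides: 2s + 2 = (s + 1)^2.
Expand and rearrange: s^2 - 1 = 0.
Solving gives s = 1 or s = -1.
Check each candidate in the original equation:
  s = 1: sqrt(4) = 2, while s + 1 = 2 — valid.
  s = -1: sqrt(0) = 0, while s + 1 = 0 — valid.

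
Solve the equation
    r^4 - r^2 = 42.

Let u = r^2. The equation becomes u^2 - u - 42 = 0.
Factor: (u - 7)(u + 6) = 0, so u = 7 or u = -6.
r^2 = 7 gives r = +/-sqrt(7) ~= +/-2.6458.
r^2 = -6 < 0 has no real solution.

r = -2.6458 or r = 2.6458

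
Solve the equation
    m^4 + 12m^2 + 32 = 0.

No real solutions.

Let u = m^2. The equation becomes u^2 + 12u + 32 = 0.
Factor: (u + 4)(u + 8) = 0, so u = -4 or u = -8.
m^2 = -4 < 0 has no real solution.
m^2 = -8 < 0 has no real solution.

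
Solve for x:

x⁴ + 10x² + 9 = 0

No real solutions.

Let u = x². The equation becomes u² + 10u + 9 = 0.
Factor: (u + 1)(u + 9) = 0, so u = -1 or u = -9.
x² = -1 < 0 has no real solution.
x² = -9 < 0 has no real solution.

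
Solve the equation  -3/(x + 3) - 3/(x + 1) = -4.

Multiply both sides by (x + 3)(x + 1):
-3(x + 1) - 3(x + 3) = -4(x + 3)(x + 1).
Expand and collect terms: -4x² - 10x = 0.
Factor or apply the quadratic formula: x = -2.5 or x = 0.
Neither value makes a denominator zero (x ≠ -3, x ≠ -1), so both are valid.

x = -2.5 or x = 0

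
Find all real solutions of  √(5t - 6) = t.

Square both sides: 5t - 6 = (t)².
Expand and rearrange: t² - 5t + 6 = 0.
Solving gives t = 3 or t = 2.
Check each candidate in the original equation:
  t = 3: √(9) = 3, while t = 3 — valid.
  t = 2: √(4) = 2, while t = 2 — valid.

t = 2 or t = 3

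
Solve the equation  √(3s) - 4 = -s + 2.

Isolate the radical: √(3s) = -s + 6.
Square both sides: 3s = (-s + 6)².
Expand and rearrange: s² - 15s + 36 = 0.
Solving gives s = 12 or s = 3.
Check each candidate in the original equation:
  s = 12: √(36) = 6, while -s + 6 = -6 — extraneous.
  s = 3: √(9) = 3, while -s + 6 = 3 — valid.

s = 3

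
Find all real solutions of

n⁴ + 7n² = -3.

No real solutions.

Let u = n². The equation becomes u² + 7u + 3 = 0.
By the quadratic formula, u = -7/2 + √(37)/2 or u = -7/2 - √(37)/2.
n² = -7/2 + √(37)/2 < 0 has no real solution.
n² = -7/2 - √(37)/2 < 0 has no real solution.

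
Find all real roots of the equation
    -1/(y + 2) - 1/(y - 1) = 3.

Multiply both sides by (y + 2)(y - 1):
-(y - 1) - (y + 2) = 3(y + 2)(y - 1).
Expand and collect terms: 3y² + 5y - 5 = 0.
By the quadratic formula, y = (-5 ± √85) / 6, so y ≈ 0.7033 or y ≈ -2.3699.
Neither value makes a denominator zero (y ≠ -2, y ≠ 1), so both are valid.

y = -2.3699 or y = 0.7033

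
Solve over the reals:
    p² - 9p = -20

Bring every term to one side: p² - 9p + 20 = 0.
Factor: (p - 5)(p - 4) = 0.
So p = 5 or p = 4.

p = 4 or p = 5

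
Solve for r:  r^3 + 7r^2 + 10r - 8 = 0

Possible rational roots are divisors of -8. Testing r = -4 gives 0, so (r + 4) is a factor.
Divide: r^3 + 7r^2 + 10r - 8 = (r + 4)(r^2 + 3r - 2).
Apply the quadratic formula to r^2 + 3r - 2 = 0: r = (-3 +/- sqrt(17))/2, i.e. r ~= 0.5616 or r ~= -3.5616.

r = -4 or r = -3.5616 or r = 0.5616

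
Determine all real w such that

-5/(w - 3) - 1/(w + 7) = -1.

Multiply both sides by (w - 3)(w + 7):
-5(w + 7) - (w - 3) = -(w - 3)(w + 7).
Expand and collect terms: -w^2 + 2w + 53 = 0.
By the quadratic formula, w = (-2 +/- sqrt(216)) / -2, so w ~= -6.3485 or w ~= 8.3485.
Neither value makes a denominator zero (w != 3, w != -7), so both are valid.

w = -6.3485 or w = 8.3485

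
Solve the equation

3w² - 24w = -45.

w = 3 or w = 5

Bring every term to one side: 3w² - 24w + 45 = 0.
Factor: 3(w - 3)(w - 5) = 0.
So w = 3 or w = 5.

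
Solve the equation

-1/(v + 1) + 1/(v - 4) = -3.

v = -0.6409 or v = 3.6409

Multiply both sides by (v + 1)(v - 4):
-(v - 4) + (v + 1) = -3(v + 1)(v - 4).
Expand and collect terms: -3v² + 9v + 7 = 0.
By the quadratic formula, v = (-9 ± √165) / -6, so v ≈ -0.6409 or v ≈ 3.6409.
Neither value makes a denominator zero (v ≠ -1, v ≠ 4), so both are valid.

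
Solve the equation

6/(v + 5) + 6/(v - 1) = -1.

Multiply both sides by (v + 5)(v - 1):
6(v - 1) + 6(v + 5) = -(v + 5)(v - 1).
Expand and collect terms: -v^2 - 16v - 19 = 0.
By the quadratic formula, v = (16 +/- sqrt(180)) / -2, so v ~= -14.7082 or v ~= -1.2918.
Neither value makes a denominator zero (v != -5, v != 1), so both are valid.

v = -14.7082 or v = -1.2918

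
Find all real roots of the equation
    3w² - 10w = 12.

w = -0.9367 or w = 4.2701

Rearrange to standard form: 3w² - 10w - 12 = 0.
Discriminant: (-10)² − 4·3·(-12) = 244.
Quadratic formula: w = (10 ± √244) / 6.
So w = 5/3 + √(61)/3 ≈ 4.2701 or w = 5/3 - √(61)/3 ≈ -0.9367.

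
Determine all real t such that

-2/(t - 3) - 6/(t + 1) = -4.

Multiply both sides by (t - 3)(t + 1):
-2(t + 1) - 6(t - 3) = -4(t - 3)(t + 1).
Expand and collect terms: -4t^2 + 16t - 4 = 0.
By the quadratic formula, t = (-16 +/- sqrt(192)) / -8, so t ~= 0.2679 or t ~= 3.7321.
Neither value makes a denominator zero (t != 3, t != -1), so both are valid.

t = 0.2679 or t = 3.7321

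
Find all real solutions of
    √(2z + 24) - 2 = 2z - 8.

z = 6

Isolate the radical: √(2z + 24) = 2z - 6.
Square both sides: 2z + 24 = (2z - 6)².
Expand and rearrange: 4z² - 26z + 12 = 0.
Solving gives z = 6 or z = 0.5.
Check each candidate in the original equation:
  z = 6: √(36) = 6, while 2z - 6 = 6 — valid.
  z = 0.5: √(25) = 5, while 2z - 6 = -5 — extraneous.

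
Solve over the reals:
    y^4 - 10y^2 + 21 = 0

Let u = y^2. The equation becomes u^2 - 10u + 21 = 0.
Factor: (u - 7)(u - 3) = 0, so u = 7 or u = 3.
y^2 = 7 gives y = +/-sqrt(7) ~= +/-2.6458.
y^2 = 3 gives y = +/-sqrt(3) ~= +/-1.7321.

y = -2.6458 or y = -1.7321 or y = 1.7321 or y = 2.6458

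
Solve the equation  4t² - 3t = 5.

Rearrange to standard form: 4t² - 3t - 5 = 0.
Discriminant: (-3)² − 4·4·(-5) = 89.
Quadratic formula: t = (3 ± √89) / 8.
So t = 3/8 + √(89)/8 ≈ 1.5542 or t = 3/8 - √(89)/8 ≈ -0.8042.

t = -0.8042 or t = 1.5542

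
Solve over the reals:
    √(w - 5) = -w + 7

w = 6

Square both sides: w - 5 = (-w + 7)².
Expand and rearrange: w² - 15w + 54 = 0.
Solving gives w = 9 or w = 6.
Check each candidate in the original equation:
  w = 9: √(4) = 2, while -w + 7 = -2 — extraneous.
  w = 6: √(1) = 1, while -w + 7 = 1 — valid.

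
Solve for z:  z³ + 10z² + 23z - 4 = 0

Possible rational roots are divisors of -4. Testing z = -4 gives 0, so (z + 4) is a factor.
Divide: z³ + 10z² + 23z - 4 = (z + 4)(z² + 6z - 1).
Apply the quadratic formula to z² + 6z - 1 = 0: z = (-6 ± √40)/2, i.e. z ≈ 0.1623 or z ≈ -6.1623.

z = -6.1623 or z = -4 or z = 0.1623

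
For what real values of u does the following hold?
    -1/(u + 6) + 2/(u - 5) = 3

Multiply both sides by (u + 6)(u - 5):
-(u - 5) + 2(u + 6) = 3(u + 6)(u - 5).
Expand and collect terms: 3u^2 + 2u - 107 = 0.
By the quadratic formula, u = (-2 +/- sqrt(1288)) / 6, so u ~= 5.6481 or u ~= -6.3148.
Neither value makes a denominator zero (u != -6, u != 5), so both are valid.

u = -6.3148 or u = 5.6481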